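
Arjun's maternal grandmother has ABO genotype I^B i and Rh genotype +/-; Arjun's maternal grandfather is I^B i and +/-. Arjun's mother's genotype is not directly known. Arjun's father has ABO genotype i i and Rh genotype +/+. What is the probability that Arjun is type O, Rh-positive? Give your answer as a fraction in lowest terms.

Arjun's mother's ABO genotype from I^B i × I^B i: 1/4 I^B I^B, 1/2 I^B i, 1/4 i i.
Crossing each possibility with the father i i and summing P(type O): 1/4·0 + 1/2·1/2 + 1/4·1 = 1/2.
Similarly for Rh via the mother's Rh distribution: P(Rh+) = 1.
Independent loci: 1/2 × 1 = 1/2.

1/2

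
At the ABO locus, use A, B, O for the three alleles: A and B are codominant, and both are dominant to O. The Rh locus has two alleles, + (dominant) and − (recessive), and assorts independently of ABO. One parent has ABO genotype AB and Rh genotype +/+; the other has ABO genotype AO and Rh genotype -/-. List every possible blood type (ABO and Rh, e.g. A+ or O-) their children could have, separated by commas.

A+, B+, AB+

Gametes from AB × AO give offspring ABO genotypes AA, AB, AO, BO, i.e. phenotypes A, B, AB.
Rh cross +/+ × -/- → phenotypes Rh+.
Combining independently: A+, B+, AB+.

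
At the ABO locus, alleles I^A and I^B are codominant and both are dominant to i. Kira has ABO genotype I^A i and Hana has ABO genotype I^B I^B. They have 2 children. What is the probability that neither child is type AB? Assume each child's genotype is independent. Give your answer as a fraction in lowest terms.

ABO cross I^A i × I^B I^B → 1/2 B, 1/2 AB.
So P(type AB) = 1/2 per child.
P(not type AB) = 1/2 for one child; (1/2)^2 = 1/4.

1/4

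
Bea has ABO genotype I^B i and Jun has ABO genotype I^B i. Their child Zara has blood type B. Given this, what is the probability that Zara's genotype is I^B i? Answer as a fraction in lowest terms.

Cross I^B i × I^B i → 1/4 I^B I^B, 1/2 I^B i, 1/4 i i.
Type-B genotypes among offspring: I^B I^B (1/4), I^B i (1/2); total 3/4.
P(I^B i | type B) = (1/2) / (3/4) = 2/3.

2/3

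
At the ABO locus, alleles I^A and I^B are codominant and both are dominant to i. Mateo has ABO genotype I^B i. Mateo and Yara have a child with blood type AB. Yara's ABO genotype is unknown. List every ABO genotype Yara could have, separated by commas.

For each candidate genotype of Yara, check whether crossing it with I^B i can produce every observed child phenotype.
  I^A I^A → possible child types {A, AB} ✓
  I^A I^B → possible child types {A, B, AB} ✓
  I^A i → possible child types {O, A, B, AB} ✓
  I^B I^B → possible child types {B} ✗
  I^B i → possible child types {O, B} ✗
  i i → possible child types {O, B} ✗

I^A I^A, I^A I^B, I^A i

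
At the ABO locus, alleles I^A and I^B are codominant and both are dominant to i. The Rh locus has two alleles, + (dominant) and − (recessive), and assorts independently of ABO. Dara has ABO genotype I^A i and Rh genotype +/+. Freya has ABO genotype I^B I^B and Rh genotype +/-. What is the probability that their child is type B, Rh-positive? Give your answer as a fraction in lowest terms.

ABO cross I^A i × I^B I^B → offspring phenotypes: 1/2 B, 1/2 AB.
Rh cross +/+ × +/- → 1 Rh+.
Independent loci: P(type B, Rh-positive) = 1/2 × 1 = 1/2.

1/2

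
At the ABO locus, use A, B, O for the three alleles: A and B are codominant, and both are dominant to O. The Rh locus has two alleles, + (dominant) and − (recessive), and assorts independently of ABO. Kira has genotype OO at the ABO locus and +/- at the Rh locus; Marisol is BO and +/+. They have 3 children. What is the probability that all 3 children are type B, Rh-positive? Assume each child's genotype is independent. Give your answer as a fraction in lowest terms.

ABO cross OO × BO → 1/2 O, 1/2 B.
Rh cross +/- × +/+ → 1 Rh+; so P(type B, Rh-positive) = 1/2 × 1 = 1/2 per child.
All 3 independent: (1/2)^3 = 1/8.

1/8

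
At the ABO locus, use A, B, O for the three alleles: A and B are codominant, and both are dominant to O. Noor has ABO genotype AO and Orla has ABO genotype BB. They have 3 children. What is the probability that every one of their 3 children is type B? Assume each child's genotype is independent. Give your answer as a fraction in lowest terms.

ABO cross AO × BB → 1/2 B, 1/2 AB.
So P(type B) = 1/2 per child.
All 3 independent: (1/2)^3 = 1/8.

1/8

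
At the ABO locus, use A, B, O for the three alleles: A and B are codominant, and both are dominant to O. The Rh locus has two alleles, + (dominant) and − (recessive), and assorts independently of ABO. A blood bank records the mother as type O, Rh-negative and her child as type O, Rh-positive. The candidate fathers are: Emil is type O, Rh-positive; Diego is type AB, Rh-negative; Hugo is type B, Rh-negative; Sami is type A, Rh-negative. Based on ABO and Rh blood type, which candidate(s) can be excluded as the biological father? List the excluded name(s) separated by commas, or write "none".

Diego, Hugo, Sami

A candidate is excluded only if no genotype consistent with his phenotype could produce a type O, Rh-positive child with a type O, Rh-negative mother.
Diego (type AB, Rh-): no genotype consistent with that phenotype can produce a type-O Rh+ child with a type-O mother.
Hugo (type B, Rh-): no genotype consistent with that phenotype can produce a type-O Rh+ child with a type-O mother.
Sami (type A, Rh-): no genotype consistent with that phenotype can produce a type-O Rh+ child with a type-O mother.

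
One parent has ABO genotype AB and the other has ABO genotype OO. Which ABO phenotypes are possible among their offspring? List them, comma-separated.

Gametes from AB × OO give offspring ABO genotypes AO, BO, i.e. phenotypes A, B.

A, B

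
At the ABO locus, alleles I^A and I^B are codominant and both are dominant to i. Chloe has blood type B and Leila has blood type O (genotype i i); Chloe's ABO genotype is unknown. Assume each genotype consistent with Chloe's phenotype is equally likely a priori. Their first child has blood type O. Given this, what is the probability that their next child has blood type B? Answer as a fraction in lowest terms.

Possible genotypes: Chloe ∈ {I^B I^B, I^B i}; Leila ∈ {i i}.
Weight each parental genotype pair by prior × P(type-O child):
  I^B i × i i: posterior weight 1; P(next child type B) = 1/2.
Weighted sum = 1/2.

1/2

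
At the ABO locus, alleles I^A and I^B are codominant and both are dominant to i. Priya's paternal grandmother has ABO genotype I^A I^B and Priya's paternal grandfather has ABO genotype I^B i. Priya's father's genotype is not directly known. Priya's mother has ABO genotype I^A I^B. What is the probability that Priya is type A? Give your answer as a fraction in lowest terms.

1/4

Priya's father's ABO genotype from I^A I^B × I^B i: 1/4 I^A I^B, 1/4 I^A i, 1/4 I^B I^B, 1/4 I^B i.
Crossing each possibility with the mother I^A I^B and summing P(type A): 1/4·1/4 + 1/4·1/2 + 1/4·0 + 1/4·1/4 = 1/4.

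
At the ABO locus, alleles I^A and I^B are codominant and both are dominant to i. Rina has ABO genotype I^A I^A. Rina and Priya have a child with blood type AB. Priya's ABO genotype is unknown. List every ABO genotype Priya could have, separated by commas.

I^A I^B, I^B I^B, I^B i

For each candidate genotype of Priya, check whether crossing it with I^A I^A can produce every observed child phenotype.
  I^A I^A → possible child types {A} ✗
  I^A I^B → possible child types {A, AB} ✓
  I^A i → possible child types {A} ✗
  I^B I^B → possible child types {AB} ✓
  I^B i → possible child types {A, AB} ✓
  i i → possible child types {A} ✗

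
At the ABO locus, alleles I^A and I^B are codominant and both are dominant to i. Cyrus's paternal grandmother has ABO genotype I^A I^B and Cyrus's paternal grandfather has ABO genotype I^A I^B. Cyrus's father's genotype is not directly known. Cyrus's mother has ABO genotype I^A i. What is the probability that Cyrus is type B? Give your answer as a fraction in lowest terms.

Cyrus's father's ABO genotype from I^A I^B × I^A I^B: 1/4 I^A I^A, 1/2 I^A I^B, 1/4 I^B I^B.
Crossing each possibility with the mother I^A i and summing P(type B): 1/4·0 + 1/2·1/4 + 1/4·1/2 = 1/4.

1/4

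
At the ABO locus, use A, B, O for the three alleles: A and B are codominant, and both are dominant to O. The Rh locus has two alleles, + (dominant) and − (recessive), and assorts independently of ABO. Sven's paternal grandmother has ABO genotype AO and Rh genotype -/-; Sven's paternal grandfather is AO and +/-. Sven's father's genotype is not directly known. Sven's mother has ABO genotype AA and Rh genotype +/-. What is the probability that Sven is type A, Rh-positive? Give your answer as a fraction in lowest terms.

5/8

Sven's father's ABO genotype from AO × AO: 1/4 AA, 1/2 AO, 1/4 OO.
Crossing each possibility with the mother AA and summing P(type A): 1/4·1 + 1/2·1 + 1/4·1 = 1.
Similarly for Rh via the father's Rh distribution: P(Rh+) = 5/8.
Independent loci: 1 × 5/8 = 5/8.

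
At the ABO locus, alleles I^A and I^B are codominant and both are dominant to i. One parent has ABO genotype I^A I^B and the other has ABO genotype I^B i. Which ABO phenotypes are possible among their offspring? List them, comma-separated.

Gametes from I^A I^B × I^B i give offspring ABO genotypes I^A I^B, I^A i, I^B I^B, I^B i, i.e. phenotypes A, B, AB.

A, B, AB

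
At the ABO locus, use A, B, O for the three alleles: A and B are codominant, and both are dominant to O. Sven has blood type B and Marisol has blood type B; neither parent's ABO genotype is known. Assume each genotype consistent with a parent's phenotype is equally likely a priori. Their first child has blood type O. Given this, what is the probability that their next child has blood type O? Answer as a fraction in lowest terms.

Possible genotypes: Sven ∈ {BB, BO}; Marisol ∈ {BB, BO}.
Weight each parental genotype pair by prior × P(type-O child):
  BO × BO: posterior weight 1; P(next child type O) = 1/4.
Weighted sum = 1/4.

1/4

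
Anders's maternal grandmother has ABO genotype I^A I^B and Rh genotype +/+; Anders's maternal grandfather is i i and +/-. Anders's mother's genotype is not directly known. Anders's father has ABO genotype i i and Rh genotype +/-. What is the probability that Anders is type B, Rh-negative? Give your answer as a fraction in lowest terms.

1/32

Anders's mother's ABO genotype from I^A I^B × i i: 1/2 I^A i, 1/2 I^B i.
Crossing each possibility with the father i i and summing P(type B): 1/2·0 + 1/2·1/2 = 1/4.
Similarly for Rh via the mother's Rh distribution: P(Rh-) = 1/8.
Independent loci: 1/4 × 1/8 = 1/32.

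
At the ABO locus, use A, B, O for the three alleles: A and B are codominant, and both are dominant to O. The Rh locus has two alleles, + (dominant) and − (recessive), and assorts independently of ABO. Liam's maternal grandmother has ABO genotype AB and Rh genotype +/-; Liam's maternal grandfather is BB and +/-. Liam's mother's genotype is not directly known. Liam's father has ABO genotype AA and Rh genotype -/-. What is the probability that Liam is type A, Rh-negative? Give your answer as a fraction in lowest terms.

1/8

Liam's mother's ABO genotype from AB × BB: 1/2 AB, 1/2 BB.
Crossing each possibility with the father AA and summing P(type A): 1/2·1/2 + 1/2·0 = 1/4.
Similarly for Rh via the mother's Rh distribution: P(Rh-) = 1/2.
Independent loci: 1/4 × 1/2 = 1/8.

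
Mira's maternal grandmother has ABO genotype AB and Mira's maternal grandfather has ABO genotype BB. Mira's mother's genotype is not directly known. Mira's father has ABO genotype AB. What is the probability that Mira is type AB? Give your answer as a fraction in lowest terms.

Mira's mother's ABO genotype from AB × BB: 1/2 AB, 1/2 BB.
Crossing each possibility with the father AB and summing P(type AB): 1/2·1/2 + 1/2·1/2 = 1/2.

1/2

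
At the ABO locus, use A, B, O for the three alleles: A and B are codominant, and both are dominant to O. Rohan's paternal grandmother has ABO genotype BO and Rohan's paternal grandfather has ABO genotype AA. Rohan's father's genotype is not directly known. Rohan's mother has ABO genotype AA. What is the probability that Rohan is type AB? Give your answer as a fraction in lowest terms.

1/4

Rohan's father's ABO genotype from BO × AA: 1/2 AB, 1/2 AO.
Crossing each possibility with the mother AA and summing P(type AB): 1/2·1/2 + 1/2·0 = 1/4.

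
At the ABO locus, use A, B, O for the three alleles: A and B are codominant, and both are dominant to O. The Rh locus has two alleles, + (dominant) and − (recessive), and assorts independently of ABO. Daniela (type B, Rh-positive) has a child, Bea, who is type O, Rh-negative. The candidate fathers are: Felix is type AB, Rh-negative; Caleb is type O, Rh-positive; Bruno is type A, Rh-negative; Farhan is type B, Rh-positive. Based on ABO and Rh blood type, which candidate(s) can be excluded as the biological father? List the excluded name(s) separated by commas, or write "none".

A candidate is excluded only if no genotype consistent with his phenotype could produce a type O, Rh-negative child with a type B, Rh-positive mother.
Felix (type AB, Rh-): no genotype consistent with that phenotype can produce a type-O Rh- child with a type-B mother.

Felix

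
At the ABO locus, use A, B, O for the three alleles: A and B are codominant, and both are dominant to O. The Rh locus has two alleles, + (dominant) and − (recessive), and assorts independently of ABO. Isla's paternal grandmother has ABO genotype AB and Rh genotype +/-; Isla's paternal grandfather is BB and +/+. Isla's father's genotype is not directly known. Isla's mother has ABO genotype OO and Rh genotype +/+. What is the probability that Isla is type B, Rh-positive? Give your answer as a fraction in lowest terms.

Isla's father's ABO genotype from AB × BB: 1/2 AB, 1/2 BB.
Crossing each possibility with the mother OO and summing P(type B): 1/2·1/2 + 1/2·1 = 3/4.
Similarly for Rh via the father's Rh distribution: P(Rh+) = 1.
Independent loci: 3/4 × 1 = 3/4.

3/4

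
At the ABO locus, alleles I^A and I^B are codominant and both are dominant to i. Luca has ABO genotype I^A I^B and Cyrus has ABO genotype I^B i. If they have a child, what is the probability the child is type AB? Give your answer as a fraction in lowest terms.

1/4

ABO cross I^A I^B × I^B i → offspring phenotypes: 1/4 A, 1/2 B, 1/4 AB.
So P(type AB) = 1/4.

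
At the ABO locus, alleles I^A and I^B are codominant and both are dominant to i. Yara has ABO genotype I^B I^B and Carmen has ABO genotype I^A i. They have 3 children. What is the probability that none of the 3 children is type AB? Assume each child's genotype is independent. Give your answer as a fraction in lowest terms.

ABO cross I^B I^B × I^A i → 1/2 B, 1/2 AB.
So P(type AB) = 1/2 per child.
P(not type AB) = 1/2 for one child; (1/2)^3 = 1/8.

1/8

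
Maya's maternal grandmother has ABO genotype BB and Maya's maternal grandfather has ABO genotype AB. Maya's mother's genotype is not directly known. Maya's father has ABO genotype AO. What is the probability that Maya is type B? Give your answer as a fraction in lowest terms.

Maya's mother's ABO genotype from BB × AB: 1/2 AB, 1/2 BB.
Crossing each possibility with the father AO and summing P(type B): 1/2·1/4 + 1/2·1/2 = 3/8.

3/8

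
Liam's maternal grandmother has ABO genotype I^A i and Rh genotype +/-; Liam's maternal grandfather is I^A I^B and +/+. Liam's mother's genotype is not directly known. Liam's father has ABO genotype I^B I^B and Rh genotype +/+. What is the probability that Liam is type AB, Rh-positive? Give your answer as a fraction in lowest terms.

1/2

Liam's mother's ABO genotype from I^A i × I^A I^B: 1/4 I^A I^A, 1/4 I^A I^B, 1/4 I^A i, 1/4 I^B i.
Crossing each possibility with the father I^B I^B and summing P(type AB): 1/4·1 + 1/4·1/2 + 1/4·1/2 + 1/4·0 = 1/2.
Similarly for Rh via the mother's Rh distribution: P(Rh+) = 1.
Independent loci: 1/2 × 1 = 1/2.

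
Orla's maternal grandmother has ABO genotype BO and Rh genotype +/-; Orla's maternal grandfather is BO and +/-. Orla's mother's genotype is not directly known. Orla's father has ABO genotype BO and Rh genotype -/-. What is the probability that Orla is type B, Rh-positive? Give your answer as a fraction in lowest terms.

Orla's mother's ABO genotype from BO × BO: 1/4 BB, 1/2 BO, 1/4 OO.
Crossing each possibility with the father BO and summing P(type B): 1/4·1 + 1/2·3/4 + 1/4·1/2 = 3/4.
Similarly for Rh via the mother's Rh distribution: P(Rh+) = 1/2.
Independent loci: 3/4 × 1/2 = 3/8.

3/8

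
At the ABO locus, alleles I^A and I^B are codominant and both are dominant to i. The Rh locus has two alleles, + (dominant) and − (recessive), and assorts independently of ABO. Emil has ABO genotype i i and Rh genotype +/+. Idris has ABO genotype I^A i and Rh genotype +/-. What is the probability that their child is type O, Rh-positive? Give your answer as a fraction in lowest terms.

ABO cross i i × I^A i → offspring phenotypes: 1/2 O, 1/2 A.
Rh cross +/+ × +/- → 1 Rh+.
Independent loci: P(type O, Rh-positive) = 1/2 × 1 = 1/2.

1/2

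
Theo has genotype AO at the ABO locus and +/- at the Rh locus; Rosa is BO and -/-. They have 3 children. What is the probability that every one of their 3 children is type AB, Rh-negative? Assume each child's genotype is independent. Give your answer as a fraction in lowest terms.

ABO cross AO × BO → 1/4 O, 1/4 A, 1/4 B, 1/4 AB.
Rh cross +/- × -/- → 1/2 Rh+, 1/2 Rh-; so P(type AB, Rh-negative) = 1/4 × 1/2 = 1/8 per child.
All 3 independent: (1/8)^3 = 1/512.

1/512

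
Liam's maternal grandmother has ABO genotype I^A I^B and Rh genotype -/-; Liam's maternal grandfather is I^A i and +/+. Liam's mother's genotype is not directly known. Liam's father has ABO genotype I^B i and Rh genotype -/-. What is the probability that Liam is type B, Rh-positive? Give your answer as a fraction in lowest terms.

3/16

Liam's mother's ABO genotype from I^A I^B × I^A i: 1/4 I^A I^A, 1/4 I^A I^B, 1/4 I^A i, 1/4 I^B i.
Crossing each possibility with the father I^B i and summing P(type B): 1/4·0 + 1/4·1/2 + 1/4·1/4 + 1/4·3/4 = 3/8.
Similarly for Rh via the mother's Rh distribution: P(Rh+) = 1/2.
Independent loci: 3/8 × 1/2 = 3/16.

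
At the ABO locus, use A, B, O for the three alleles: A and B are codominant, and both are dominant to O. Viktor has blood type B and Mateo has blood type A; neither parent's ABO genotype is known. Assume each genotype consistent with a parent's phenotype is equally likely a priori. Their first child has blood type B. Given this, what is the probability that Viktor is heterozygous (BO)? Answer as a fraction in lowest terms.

Possible genotypes: Viktor ∈ {BB, BO}; Mateo ∈ {AA, AO}.
Weight each parental genotype pair by prior × P(type-B child):
  BB × AO: posterior weight 2/3.
  BO × AO: posterior weight 1/3.
Sum the posterior weight over pairs where Viktor is BO: 1/3.

1/3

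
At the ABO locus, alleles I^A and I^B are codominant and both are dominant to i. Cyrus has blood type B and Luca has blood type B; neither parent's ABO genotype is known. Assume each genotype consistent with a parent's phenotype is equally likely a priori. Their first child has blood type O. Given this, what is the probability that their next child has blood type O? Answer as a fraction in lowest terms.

1/4

Possible genotypes: Cyrus ∈ {I^B I^B, I^B i}; Luca ∈ {I^B I^B, I^B i}.
Weight each parental genotype pair by prior × P(type-O child):
  I^B i × I^B i: posterior weight 1; P(next child type O) = 1/4.
Weighted sum = 1/4.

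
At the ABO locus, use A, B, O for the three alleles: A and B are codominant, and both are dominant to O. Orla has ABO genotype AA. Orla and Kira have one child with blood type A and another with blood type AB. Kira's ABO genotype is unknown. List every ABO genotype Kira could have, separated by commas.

AB, BO

For each candidate genotype of Kira, check whether crossing it with AA can produce every observed child phenotype.
  AA → possible child types {A} ✗
  AB → possible child types {A, AB} ✓
  AO → possible child types {A} ✗
  BB → possible child types {AB} ✗
  BO → possible child types {A, AB} ✓
  OO → possible child types {A} ✗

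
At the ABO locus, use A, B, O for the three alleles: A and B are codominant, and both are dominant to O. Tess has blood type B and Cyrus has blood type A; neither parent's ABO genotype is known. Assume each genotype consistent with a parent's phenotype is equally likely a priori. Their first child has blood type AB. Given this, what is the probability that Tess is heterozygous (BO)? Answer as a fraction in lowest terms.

Possible genotypes: Tess ∈ {BB, BO}; Cyrus ∈ {AA, AO}.
Weight each parental genotype pair by prior × P(type-AB child):
  BB × AA: posterior weight 4/9.
  BB × AO: posterior weight 2/9.
  BO × AA: posterior weight 2/9.
  BO × AO: posterior weight 1/9.
Sum the posterior weight over pairs where Tess is BO: 1/3.

1/3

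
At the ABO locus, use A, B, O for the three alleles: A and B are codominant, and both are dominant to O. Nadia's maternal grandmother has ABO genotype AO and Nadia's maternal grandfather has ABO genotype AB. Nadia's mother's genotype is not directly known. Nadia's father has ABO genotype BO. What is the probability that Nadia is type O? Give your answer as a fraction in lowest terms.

1/8

Nadia's mother's ABO genotype from AO × AB: 1/4 AA, 1/4 AB, 1/4 AO, 1/4 BO.
Crossing each possibility with the father BO and summing P(type O): 1/4·0 + 1/4·0 + 1/4·1/4 + 1/4·1/4 = 1/8.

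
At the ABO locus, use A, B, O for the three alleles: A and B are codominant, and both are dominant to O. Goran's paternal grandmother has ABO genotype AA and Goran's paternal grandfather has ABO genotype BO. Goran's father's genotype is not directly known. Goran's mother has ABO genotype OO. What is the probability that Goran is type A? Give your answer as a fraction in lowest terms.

1/2

Goran's father's ABO genotype from AA × BO: 1/2 AB, 1/2 AO.
Crossing each possibility with the mother OO and summing P(type A): 1/2·1/2 + 1/2·1/2 = 1/2.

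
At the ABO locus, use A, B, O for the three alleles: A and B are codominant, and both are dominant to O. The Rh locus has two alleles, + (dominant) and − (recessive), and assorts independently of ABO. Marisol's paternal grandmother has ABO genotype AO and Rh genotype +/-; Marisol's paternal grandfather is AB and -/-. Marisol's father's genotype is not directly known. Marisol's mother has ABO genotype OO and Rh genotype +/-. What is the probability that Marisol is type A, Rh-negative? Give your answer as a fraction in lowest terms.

3/16

Marisol's father's ABO genotype from AO × AB: 1/4 AA, 1/4 AB, 1/4 AO, 1/4 BO.
Crossing each possibility with the mother OO and summing P(type A): 1/4·1 + 1/4·1/2 + 1/4·1/2 + 1/4·0 = 1/2.
Similarly for Rh via the father's Rh distribution: P(Rh-) = 3/8.
Independent loci: 1/2 × 3/8 = 3/16.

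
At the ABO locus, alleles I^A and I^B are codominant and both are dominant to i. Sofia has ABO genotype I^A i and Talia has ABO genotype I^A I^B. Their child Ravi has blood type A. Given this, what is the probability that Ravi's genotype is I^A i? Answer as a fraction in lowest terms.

1/2

Cross I^A i × I^A I^B → 1/4 I^A I^A, 1/4 I^A I^B, 1/4 I^A i, 1/4 I^B i.
Type-A genotypes among offspring: I^A I^A (1/4), I^A i (1/4); total 1/2.
P(I^A i | type A) = (1/4) / (1/2) = 1/2.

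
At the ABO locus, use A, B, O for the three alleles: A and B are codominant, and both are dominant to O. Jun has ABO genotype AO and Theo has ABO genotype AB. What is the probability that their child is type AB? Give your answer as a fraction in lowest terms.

ABO cross AO × AB → offspring phenotypes: 1/2 A, 1/4 B, 1/4 AB.
So P(type AB) = 1/4.

1/4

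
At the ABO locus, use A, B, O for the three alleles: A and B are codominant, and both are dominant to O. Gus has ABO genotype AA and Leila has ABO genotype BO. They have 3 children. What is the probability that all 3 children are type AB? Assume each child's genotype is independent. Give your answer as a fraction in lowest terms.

1/8

ABO cross AA × BO → 1/2 A, 1/2 AB.
So P(type AB) = 1/2 per child.
All 3 independent: (1/2)^3 = 1/8.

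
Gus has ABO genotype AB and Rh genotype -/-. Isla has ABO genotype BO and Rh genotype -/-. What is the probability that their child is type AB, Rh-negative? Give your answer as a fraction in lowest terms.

1/4

ABO cross AB × BO → offspring phenotypes: 1/4 A, 1/2 B, 1/4 AB.
Rh cross -/- × -/- → 1 Rh-.
Independent loci: P(type AB, Rh-negative) = 1/4 × 1 = 1/4.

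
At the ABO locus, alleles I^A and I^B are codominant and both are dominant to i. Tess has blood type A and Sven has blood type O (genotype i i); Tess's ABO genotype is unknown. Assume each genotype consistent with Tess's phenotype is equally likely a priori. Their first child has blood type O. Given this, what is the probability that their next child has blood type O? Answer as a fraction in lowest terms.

1/2

Possible genotypes: Tess ∈ {I^A I^A, I^A i}; Sven ∈ {i i}.
Weight each parental genotype pair by prior × P(type-O child):
  I^A i × i i: posterior weight 1; P(next child type O) = 1/2.
Weighted sum = 1/2.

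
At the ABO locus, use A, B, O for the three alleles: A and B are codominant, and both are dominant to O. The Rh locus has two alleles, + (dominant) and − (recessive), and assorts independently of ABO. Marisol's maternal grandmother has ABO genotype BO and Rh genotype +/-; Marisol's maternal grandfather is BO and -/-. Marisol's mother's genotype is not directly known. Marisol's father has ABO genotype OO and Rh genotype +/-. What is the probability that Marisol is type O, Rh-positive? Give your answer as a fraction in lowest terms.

Marisol's mother's ABO genotype from BO × BO: 1/4 BB, 1/2 BO, 1/4 OO.
Crossing each possibility with the father OO and summing P(type O): 1/4·0 + 1/2·1/2 + 1/4·1 = 1/2.
Similarly for Rh via the mother's Rh distribution: P(Rh+) = 5/8.
Independent loci: 1/2 × 5/8 = 5/16.

5/16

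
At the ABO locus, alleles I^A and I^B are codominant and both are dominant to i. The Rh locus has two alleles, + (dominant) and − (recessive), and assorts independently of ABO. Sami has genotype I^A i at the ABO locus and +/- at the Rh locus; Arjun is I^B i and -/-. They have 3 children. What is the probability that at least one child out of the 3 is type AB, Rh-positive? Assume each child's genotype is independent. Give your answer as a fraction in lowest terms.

ABO cross I^A i × I^B i → 1/4 O, 1/4 A, 1/4 B, 1/4 AB.
Rh cross +/- × -/- → 1/2 Rh+, 1/2 Rh-; so P(type AB, Rh-positive) = 1/4 × 1/2 = 1/8 per child.
P(none) = (7/8)^3 = 343/512; P(at least one) = 1 − 343/512 = 169/512.

169/512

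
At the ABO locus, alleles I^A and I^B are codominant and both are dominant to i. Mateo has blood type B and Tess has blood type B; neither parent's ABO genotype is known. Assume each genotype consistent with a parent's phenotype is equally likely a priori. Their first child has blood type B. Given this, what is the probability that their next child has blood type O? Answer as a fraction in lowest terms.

1/20

Possible genotypes: Mateo ∈ {I^B I^B, I^B i}; Tess ∈ {I^B I^B, I^B i}.
Weight each parental genotype pair by prior × P(type-B child):
  I^B I^B × I^B I^B: posterior weight 4/15; P(next child type O) = 0.
  I^B I^B × I^B i: posterior weight 4/15; P(next child type O) = 0.
  I^B i × I^B I^B: posterior weight 4/15; P(next child type O) = 0.
  I^B i × I^B i: posterior weight 1/5; P(next child type O) = 1/4.
Weighted sum = 1/20.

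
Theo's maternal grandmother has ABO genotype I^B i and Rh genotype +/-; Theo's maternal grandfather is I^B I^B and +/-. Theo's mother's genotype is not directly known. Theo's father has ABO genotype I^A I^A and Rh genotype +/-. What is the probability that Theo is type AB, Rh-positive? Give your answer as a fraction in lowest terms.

Theo's mother's ABO genotype from I^B i × I^B I^B: 1/2 I^B I^B, 1/2 I^B i.
Crossing each possibility with the father I^A I^A and summing P(type AB): 1/2·1 + 1/2·1/2 = 3/4.
Similarly for Rh via the mother's Rh distribution: P(Rh+) = 3/4.
Independent loci: 3/4 × 3/4 = 9/16.

9/16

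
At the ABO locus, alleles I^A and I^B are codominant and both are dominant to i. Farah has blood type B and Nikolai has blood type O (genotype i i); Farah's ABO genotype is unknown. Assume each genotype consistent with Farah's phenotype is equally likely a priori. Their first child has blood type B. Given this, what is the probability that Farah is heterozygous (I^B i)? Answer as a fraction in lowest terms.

1/3

Possible genotypes: Farah ∈ {I^B I^B, I^B i}; Nikolai ∈ {i i}.
Weight each parental genotype pair by prior × P(type-B child):
  I^B I^B × i i: posterior weight 2/3.
  I^B i × i i: posterior weight 1/3.
Sum the posterior weight over pairs where Farah is I^B i: 1/3.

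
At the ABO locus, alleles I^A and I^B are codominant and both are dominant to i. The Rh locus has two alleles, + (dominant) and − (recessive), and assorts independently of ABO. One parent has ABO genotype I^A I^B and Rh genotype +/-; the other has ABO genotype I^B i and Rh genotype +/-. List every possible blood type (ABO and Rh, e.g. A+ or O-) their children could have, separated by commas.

Gametes from I^A I^B × I^B i give offspring ABO genotypes I^A I^B, I^A i, I^B I^B, I^B i, i.e. phenotypes A, B, AB.
Rh cross +/- × +/- → phenotypes Rh+, Rh-.
Combining independently: A+, A-, B+, B-, AB+, AB-.

A+, A-, B+, B-, AB+, AB-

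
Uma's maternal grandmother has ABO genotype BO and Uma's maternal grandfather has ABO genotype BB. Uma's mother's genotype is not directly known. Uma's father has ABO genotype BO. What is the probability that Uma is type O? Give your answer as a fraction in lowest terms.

1/8

Uma's mother's ABO genotype from BO × BB: 1/2 BB, 1/2 BO.
Crossing each possibility with the father BO and summing P(type O): 1/2·0 + 1/2·1/4 = 1/8.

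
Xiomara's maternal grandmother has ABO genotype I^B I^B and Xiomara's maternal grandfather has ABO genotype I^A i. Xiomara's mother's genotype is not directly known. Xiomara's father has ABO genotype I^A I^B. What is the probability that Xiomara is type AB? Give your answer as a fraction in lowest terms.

3/8

Xiomara's mother's ABO genotype from I^B I^B × I^A i: 1/2 I^A I^B, 1/2 I^B i.
Crossing each possibility with the father I^A I^B and summing P(type AB): 1/2·1/2 + 1/2·1/4 = 3/8.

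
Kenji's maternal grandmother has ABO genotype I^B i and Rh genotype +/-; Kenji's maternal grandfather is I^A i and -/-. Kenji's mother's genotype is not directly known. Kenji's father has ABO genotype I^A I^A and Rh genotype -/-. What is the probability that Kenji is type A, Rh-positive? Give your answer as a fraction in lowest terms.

3/16

Kenji's mother's ABO genotype from I^B i × I^A i: 1/4 I^A I^B, 1/4 I^A i, 1/4 I^B i, 1/4 i i.
Crossing each possibility with the father I^A I^A and summing P(type A): 1/4·1/2 + 1/4·1 + 1/4·1/2 + 1/4·1 = 3/4.
Similarly for Rh via the mother's Rh distribution: P(Rh+) = 1/4.
Independent loci: 3/4 × 1/4 = 3/16.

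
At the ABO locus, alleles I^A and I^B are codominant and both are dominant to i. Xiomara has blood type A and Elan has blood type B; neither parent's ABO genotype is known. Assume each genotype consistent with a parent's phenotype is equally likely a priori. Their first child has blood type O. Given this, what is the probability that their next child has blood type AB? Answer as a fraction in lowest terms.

1/4

Possible genotypes: Xiomara ∈ {I^A I^A, I^A i}; Elan ∈ {I^B I^B, I^B i}.
Weight each parental genotype pair by prior × P(type-O child):
  I^A i × I^B i: posterior weight 1; P(next child type AB) = 1/4.
Weighted sum = 1/4.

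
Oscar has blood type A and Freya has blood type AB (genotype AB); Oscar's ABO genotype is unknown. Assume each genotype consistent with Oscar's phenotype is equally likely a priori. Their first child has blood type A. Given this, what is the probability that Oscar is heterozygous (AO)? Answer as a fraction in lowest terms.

1/2

Possible genotypes: Oscar ∈ {AA, AO}; Freya ∈ {AB}.
Weight each parental genotype pair by prior × P(type-A child):
  AA × AB: posterior weight 1/2.
  AO × AB: posterior weight 1/2.
Sum the posterior weight over pairs where Oscar is AO: 1/2.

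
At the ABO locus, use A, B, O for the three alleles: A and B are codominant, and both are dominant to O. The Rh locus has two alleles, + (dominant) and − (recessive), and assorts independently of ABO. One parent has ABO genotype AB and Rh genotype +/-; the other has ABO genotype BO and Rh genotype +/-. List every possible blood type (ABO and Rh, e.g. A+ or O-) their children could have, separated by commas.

A+, A-, B+, B-, AB+, AB-

Gametes from AB × BO give offspring ABO genotypes AB, AO, BB, BO, i.e. phenotypes A, B, AB.
Rh cross +/- × +/- → phenotypes Rh+, Rh-.
Combining independently: A+, A-, B+, B-, AB+, AB-.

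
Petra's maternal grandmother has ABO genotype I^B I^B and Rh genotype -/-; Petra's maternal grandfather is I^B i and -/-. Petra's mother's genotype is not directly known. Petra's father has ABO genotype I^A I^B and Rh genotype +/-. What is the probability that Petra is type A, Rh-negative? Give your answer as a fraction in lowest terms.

1/16

Petra's mother's ABO genotype from I^B I^B × I^B i: 1/2 I^B I^B, 1/2 I^B i.
Crossing each possibility with the father I^A I^B and summing P(type A): 1/2·0 + 1/2·1/4 = 1/8.
Similarly for Rh via the mother's Rh distribution: P(Rh-) = 1/2.
Independent loci: 1/8 × 1/2 = 1/16.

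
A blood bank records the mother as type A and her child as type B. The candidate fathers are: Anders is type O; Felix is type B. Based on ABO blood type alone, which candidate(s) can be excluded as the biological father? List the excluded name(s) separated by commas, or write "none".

A candidate is excluded only if no genotype consistent with his phenotype could produce a type B child with a type A mother.
Anders (type O): no genotype consistent with that phenotype can produce a type-B child with a type-A mother.

Anders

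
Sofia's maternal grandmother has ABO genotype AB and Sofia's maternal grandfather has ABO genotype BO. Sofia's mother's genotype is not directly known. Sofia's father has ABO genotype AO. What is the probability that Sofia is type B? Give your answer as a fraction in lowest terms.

1/4

Sofia's mother's ABO genotype from AB × BO: 1/4 AB, 1/4 AO, 1/4 BB, 1/4 BO.
Crossing each possibility with the father AO and summing P(type B): 1/4·1/4 + 1/4·0 + 1/4·1/2 + 1/4·1/4 = 1/4.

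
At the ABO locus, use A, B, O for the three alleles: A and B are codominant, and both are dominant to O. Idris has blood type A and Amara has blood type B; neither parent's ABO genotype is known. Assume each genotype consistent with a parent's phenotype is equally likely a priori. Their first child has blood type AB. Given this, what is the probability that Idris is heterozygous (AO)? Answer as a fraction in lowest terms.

Possible genotypes: Idris ∈ {AA, AO}; Amara ∈ {BB, BO}.
Weight each parental genotype pair by prior × P(type-AB child):
  AA × BB: posterior weight 4/9.
  AA × BO: posterior weight 2/9.
  AO × BB: posterior weight 2/9.
  AO × BO: posterior weight 1/9.
Sum the posterior weight over pairs where Idris is AO: 1/3.

1/3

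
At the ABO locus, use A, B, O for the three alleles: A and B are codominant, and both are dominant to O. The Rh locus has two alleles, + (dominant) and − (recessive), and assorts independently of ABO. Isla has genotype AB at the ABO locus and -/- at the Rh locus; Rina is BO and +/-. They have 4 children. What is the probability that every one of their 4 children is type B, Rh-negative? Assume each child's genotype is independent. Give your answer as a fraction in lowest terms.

1/256

ABO cross AB × BO → 1/4 A, 1/2 B, 1/4 AB.
Rh cross -/- × +/- → 1/2 Rh+, 1/2 Rh-; so P(type B, Rh-negative) = 1/2 × 1/2 = 1/4 per child.
All 4 independent: (1/4)^4 = 1/256.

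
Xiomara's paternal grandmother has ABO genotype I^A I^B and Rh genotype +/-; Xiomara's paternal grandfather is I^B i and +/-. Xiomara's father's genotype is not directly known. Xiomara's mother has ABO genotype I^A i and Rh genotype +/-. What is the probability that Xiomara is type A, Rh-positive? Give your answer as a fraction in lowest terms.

9/32

Xiomara's father's ABO genotype from I^A I^B × I^B i: 1/4 I^A I^B, 1/4 I^A i, 1/4 I^B I^B, 1/4 I^B i.
Crossing each possibility with the mother I^A i and summing P(type A): 1/4·1/2 + 1/4·3/4 + 1/4·0 + 1/4·1/4 = 3/8.
Similarly for Rh via the father's Rh distribution: P(Rh+) = 3/4.
Independent loci: 3/8 × 3/4 = 9/32.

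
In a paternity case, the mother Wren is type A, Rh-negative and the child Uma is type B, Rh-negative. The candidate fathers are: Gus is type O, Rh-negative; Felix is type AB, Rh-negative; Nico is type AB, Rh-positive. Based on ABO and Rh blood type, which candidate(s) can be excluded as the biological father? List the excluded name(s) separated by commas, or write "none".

A candidate is excluded only if no genotype consistent with his phenotype could produce a type B, Rh-negative child with a type A, Rh-negative mother.
Gus (type O, Rh-): no genotype consistent with that phenotype can produce a type-B Rh- child with a type-A mother.

Gus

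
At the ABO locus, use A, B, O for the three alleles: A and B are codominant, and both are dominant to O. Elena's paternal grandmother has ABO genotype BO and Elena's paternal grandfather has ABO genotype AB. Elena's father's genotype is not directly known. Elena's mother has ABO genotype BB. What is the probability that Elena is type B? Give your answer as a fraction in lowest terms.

Elena's father's ABO genotype from BO × AB: 1/4 AB, 1/4 AO, 1/4 BB, 1/4 BO.
Crossing each possibility with the mother BB and summing P(type B): 1/4·1/2 + 1/4·1/2 + 1/4·1 + 1/4·1 = 3/4.

3/4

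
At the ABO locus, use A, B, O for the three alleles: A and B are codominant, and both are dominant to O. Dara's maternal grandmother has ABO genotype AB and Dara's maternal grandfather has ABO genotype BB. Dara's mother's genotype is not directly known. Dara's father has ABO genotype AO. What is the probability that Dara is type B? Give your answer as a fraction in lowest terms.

3/8

Dara's mother's ABO genotype from AB × BB: 1/2 AB, 1/2 BB.
Crossing each possibility with the father AO and summing P(type B): 1/2·1/4 + 1/2·1/2 = 3/8.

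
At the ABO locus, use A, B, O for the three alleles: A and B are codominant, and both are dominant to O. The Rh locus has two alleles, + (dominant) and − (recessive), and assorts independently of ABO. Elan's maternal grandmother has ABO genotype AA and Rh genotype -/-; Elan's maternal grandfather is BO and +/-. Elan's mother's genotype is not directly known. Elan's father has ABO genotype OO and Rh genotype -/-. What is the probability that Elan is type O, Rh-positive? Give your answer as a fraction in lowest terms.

Elan's mother's ABO genotype from AA × BO: 1/2 AB, 1/2 AO.
Crossing each possibility with the father OO and summing P(type O): 1/2·0 + 1/2·1/2 = 1/4.
Similarly for Rh via the mother's Rh distribution: P(Rh+) = 1/4.
Independent loci: 1/4 × 1/4 = 1/16.

1/16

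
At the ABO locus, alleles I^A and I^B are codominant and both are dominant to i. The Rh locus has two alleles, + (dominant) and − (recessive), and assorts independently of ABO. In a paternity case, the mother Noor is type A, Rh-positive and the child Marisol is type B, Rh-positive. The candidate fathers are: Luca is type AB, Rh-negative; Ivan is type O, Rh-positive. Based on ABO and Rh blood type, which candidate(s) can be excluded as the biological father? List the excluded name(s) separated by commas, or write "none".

Ivan

A candidate is excluded only if no genotype consistent with his phenotype could produce a type B, Rh-positive child with a type A, Rh-positive mother.
Ivan (type O, Rh+): no genotype consistent with that phenotype can produce a type-B Rh+ child with a type-A mother.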